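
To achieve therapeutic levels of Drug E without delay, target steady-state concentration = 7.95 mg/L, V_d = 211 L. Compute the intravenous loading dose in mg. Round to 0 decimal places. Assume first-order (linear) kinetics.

LD = Css × Vd = 7.95 × 211 = 1677 mg

1677 mg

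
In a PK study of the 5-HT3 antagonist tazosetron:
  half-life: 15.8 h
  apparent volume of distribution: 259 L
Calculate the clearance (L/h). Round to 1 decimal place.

k = ln2 / t½ = 0.693147 / 15.8 = 0.04387 h⁻¹
CL = k × Vd = 0.04387 × 259 = 11.36 L/h

11.4 L/h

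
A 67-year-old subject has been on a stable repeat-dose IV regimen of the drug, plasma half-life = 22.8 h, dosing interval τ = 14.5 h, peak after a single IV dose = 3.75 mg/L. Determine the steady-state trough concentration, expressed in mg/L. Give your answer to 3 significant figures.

k = ln2 / t½ = 0.693147 / 22.8 = 0.03040 h⁻¹
e^(−kτ) = e^(−0.03040 × 14.5) = 0.6435
Accumulation ratio R = 1 / (1 − e^(−kτ)) = 1 / (1 − 0.6435) = 2.805
Steady-state trough = C₀ × R × e^(−kτ) = 3.75 × 2.805 × 0.6435 = 6.769 mg/L

6.77 mg/L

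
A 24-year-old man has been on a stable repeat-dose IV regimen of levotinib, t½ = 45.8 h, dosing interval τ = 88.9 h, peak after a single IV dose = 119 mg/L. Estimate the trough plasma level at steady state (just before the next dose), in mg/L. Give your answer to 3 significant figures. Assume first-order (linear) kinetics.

k = ln2 / t½ = 0.693147 / 45.8 = 0.01513 h⁻¹
e^(−kτ) = e^(−0.01513 × 88.9) = 0.2605
Accumulation ratio R = 1 / (1 − e^(−kτ)) = 1 / (1 − 0.2605) = 1.352
Steady-state trough = C₀ × R × e^(−kτ) = 119 × 1.352 × 0.2605 = 41.91 mg/L

41.9 mg/L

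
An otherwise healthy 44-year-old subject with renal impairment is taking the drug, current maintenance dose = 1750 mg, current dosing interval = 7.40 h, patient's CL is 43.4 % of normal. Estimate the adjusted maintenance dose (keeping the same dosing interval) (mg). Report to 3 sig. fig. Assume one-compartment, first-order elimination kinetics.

To keep the same average steady-state level, dosing rate must scale with clearance.
CL ratio = 43.4 / 100 = 0.4340
New dose (same interval) = 1750 × 0.4340 = 759.5 mg

760 mg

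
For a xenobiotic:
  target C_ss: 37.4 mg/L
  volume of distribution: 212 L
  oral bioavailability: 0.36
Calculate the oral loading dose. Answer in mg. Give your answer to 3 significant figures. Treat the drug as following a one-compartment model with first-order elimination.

22000 mg

LD = Css × Vd / F = 37.4 × 212 / 0.36 = 22020 mg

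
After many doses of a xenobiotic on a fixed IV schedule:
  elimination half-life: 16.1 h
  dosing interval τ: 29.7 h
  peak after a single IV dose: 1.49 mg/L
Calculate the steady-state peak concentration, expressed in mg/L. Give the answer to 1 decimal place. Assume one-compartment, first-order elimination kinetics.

k = ln2 / t½ = 0.693147 / 16.1 = 0.04305 h⁻¹
e^(−kτ) = e^(−0.04305 × 29.7) = 0.2784
Accumulation ratio R = 1 / (1 − e^(−kτ)) = 1 / (1 − 0.2784) = 1.386
Steady-state peak = C₀ × R = 1.49 × 1.386 = 2.065 mg/L

2.1 mg/L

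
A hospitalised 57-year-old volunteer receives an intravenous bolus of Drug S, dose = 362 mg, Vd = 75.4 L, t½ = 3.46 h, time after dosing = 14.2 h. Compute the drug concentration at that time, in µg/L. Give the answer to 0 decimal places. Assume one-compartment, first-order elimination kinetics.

279 µg/L

C₀ = Dose / Vd = 362.0 / 75.4 = 4.801 mg/L
k = ln2 / t½ = 0.693147 / 3.46 = 0.2003 h⁻¹
C = C₀ · e^(−k·t) = 4.801 × e^(−0.2003 × 14.2)
  = 4.801 × 0.05818 = 0.2793 mg/L
Convert: 0.2793 mg/L × 1000 = 279.3 µg/L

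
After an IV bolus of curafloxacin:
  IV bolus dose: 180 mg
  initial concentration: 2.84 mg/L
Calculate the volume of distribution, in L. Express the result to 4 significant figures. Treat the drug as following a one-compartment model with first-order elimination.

Vd = Dose / C₀ = 180.0 / 2.84 = 63.38 L

63.38 L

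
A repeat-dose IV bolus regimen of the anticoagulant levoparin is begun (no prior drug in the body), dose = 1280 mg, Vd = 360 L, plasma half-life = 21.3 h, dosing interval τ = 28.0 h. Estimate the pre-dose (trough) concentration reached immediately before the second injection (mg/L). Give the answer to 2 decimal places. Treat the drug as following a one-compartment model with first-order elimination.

1.43 mg/L

C₀ per dose = Dose / Vd = 1280 / 360 = 3.556 mg/L
k = ln2 / t½ = 0.693147 / 21.3 = 0.03254 h⁻¹
Fraction remaining after one interval: r = e^(−kτ) = e^(−0.03254 × 28.0) = 0.4021
Before dose 2, 1 dose has been given (aged 1τ).
C_trough = C₀ × r = 3.556 × 0.4021 = 1.430 mg/L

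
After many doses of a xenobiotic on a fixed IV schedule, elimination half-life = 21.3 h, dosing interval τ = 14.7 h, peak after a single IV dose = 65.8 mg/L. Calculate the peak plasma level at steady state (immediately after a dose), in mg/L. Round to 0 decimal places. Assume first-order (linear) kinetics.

k = ln2 / t½ = 0.693147 / 21.3 = 0.03254 h⁻¹
e^(−kτ) = e^(−0.03254 × 14.7) = 0.6198
Accumulation ratio R = 1 / (1 − e^(−kτ)) = 1 / (1 − 0.6198) = 2.630
Steady-state peak = C₀ × R = 65.8 × 2.630 = 173.1 mg/L

173 mg/L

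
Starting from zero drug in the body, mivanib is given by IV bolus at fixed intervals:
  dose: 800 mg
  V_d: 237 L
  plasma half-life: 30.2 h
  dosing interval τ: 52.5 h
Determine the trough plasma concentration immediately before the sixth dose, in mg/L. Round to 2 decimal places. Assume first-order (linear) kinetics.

1.44 mg/L

C₀ per dose = Dose / Vd = 800 / 237 = 3.376 mg/L
k = ln2 / t½ = 0.693147 / 30.2 = 0.02295 h⁻¹
Fraction remaining after one interval: r = e^(−kτ) = e^(−0.02295 × 52.5) = 0.2997
Before dose 6, 5 doses have been given (aged 1τ, 2τ, 3τ, 4τ, 5τ).
C_trough = C₀ × (r + r² + … + r^5) = C₀ × r(1−r^5)/(1−r)
        = 3.376 × 0.2997 × (1 − 0.002418) / (1 − 0.2997) = 1.441 mg/L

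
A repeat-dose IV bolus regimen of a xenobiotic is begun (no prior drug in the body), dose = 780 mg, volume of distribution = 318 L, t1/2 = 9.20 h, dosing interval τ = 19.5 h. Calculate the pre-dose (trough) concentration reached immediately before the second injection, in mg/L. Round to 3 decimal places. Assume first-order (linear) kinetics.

C₀ per dose = Dose / Vd = 780 / 318 = 2.453 mg/L
k = ln2 / t½ = 0.693147 / 9.20 = 0.07534 h⁻¹
Fraction remaining after one interval: r = e^(−kτ) = e^(−0.07534 × 19.5) = 0.2301
Before dose 2, 1 dose has been given (aged 1τ).
C_trough = C₀ × r = 2.453 × 0.2301 = 0.5644 mg/L

0.564 mg/L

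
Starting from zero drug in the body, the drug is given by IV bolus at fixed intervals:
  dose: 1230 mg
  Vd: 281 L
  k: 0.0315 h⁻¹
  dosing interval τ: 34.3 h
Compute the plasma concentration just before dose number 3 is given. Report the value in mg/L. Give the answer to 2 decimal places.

C₀ per dose = Dose / Vd = 1230 / 281 = 4.377 mg/L
Fraction remaining after one interval: r = e^(−kτ) = e^(−0.03150 × 34.3) = 0.3394
Before dose 3, 2 doses have been given (aged 1τ, 2τ).
C_trough = C₀ × (r + r²) = 4.377 × (0.3394 + 0.1152) = 1.990 mg/L

1.99 mg/L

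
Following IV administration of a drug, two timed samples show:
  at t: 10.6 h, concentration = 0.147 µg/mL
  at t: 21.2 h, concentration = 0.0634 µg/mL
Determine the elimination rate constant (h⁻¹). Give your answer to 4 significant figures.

0.07934 h⁻¹

k = ln(C₁/C₂) / (t₂ − t₁) = ln(0.147/0.0634) / (21.2 − 10.6)
  = 0.8410 / 10.60 = 0.07934 h⁻¹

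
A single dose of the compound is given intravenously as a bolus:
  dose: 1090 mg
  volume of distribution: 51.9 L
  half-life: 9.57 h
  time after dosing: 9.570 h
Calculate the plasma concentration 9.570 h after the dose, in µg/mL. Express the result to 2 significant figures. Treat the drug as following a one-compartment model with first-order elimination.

C₀ = Dose / Vd = 1090 / 51.9 = 21.00 mg/L
k = ln2 / t½ = 0.693147 / 9.57 = 0.07243 h⁻¹
t / t½ = 9.570 / 9.57 = 1 half-lives
C = C₀ × (1/2)^1 = 21.00 × 0.5000 = 10.50 mg/L
(10.50 mg/L = 10.50 µg/mL)

11 µg/mL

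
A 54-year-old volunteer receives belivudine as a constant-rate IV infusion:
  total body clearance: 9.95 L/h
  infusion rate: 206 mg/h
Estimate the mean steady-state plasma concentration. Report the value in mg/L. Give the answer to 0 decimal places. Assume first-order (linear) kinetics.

21 mg/L

At steady state Css = R₀ / CL = 206 / 9.950 = 20.70 mg/L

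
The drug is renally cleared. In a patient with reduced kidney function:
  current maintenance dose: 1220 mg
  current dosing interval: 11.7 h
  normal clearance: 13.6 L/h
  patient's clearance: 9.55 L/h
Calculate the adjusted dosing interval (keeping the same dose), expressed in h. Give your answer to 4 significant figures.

To keep the same average steady-state level, dosing rate must scale with clearance.
CL ratio = 9.55 / 13.6 = 0.7022
New interval (same dose) = 11.7 / 0.7022 = 16.66 h

16.66 h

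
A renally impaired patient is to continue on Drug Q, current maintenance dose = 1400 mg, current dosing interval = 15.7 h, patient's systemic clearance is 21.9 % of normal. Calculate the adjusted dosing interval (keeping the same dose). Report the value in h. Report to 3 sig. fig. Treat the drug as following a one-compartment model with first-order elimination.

To keep the same average steady-state level, dosing rate must scale with clearance.
CL ratio = 21.9 / 100 = 0.2190
New interval (same dose) = 15.7 / 0.2190 = 71.69 h

71.7 h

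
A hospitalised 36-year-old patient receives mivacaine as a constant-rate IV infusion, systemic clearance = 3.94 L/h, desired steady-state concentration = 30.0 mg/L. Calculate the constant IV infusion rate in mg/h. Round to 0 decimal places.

At steady state, infusion rate R₀ = Css × CL = 30.0 × 3.940 = 118.2 mg/h

118 mg/h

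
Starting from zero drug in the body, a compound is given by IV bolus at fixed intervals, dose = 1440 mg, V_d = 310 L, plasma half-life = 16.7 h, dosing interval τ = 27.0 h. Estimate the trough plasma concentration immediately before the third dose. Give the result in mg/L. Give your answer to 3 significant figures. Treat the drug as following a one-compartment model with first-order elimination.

2.01 mg/L

C₀ per dose = Dose / Vd = 1440 / 310 = 4.645 mg/L
k = ln2 / t½ = 0.693147 / 16.7 = 0.04151 h⁻¹
Fraction remaining after one interval: r = e^(−kτ) = e^(−0.04151 × 27.0) = 0.3260
Before dose 3, 2 doses have been given (aged 1τ, 2τ).
C_trough = C₀ × (r + r²) = 4.645 × (0.3260 + 0.1063) = 2.008 mg/L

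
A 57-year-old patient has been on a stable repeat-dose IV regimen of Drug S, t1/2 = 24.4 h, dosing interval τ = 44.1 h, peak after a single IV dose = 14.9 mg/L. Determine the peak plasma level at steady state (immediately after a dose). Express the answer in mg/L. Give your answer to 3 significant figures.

k = ln2 / t½ = 0.693147 / 24.4 = 0.02841 h⁻¹
e^(−kτ) = e^(−0.02841 × 44.1) = 0.2857
Accumulation ratio R = 1 / (1 − e^(−kτ)) = 1 / (1 − 0.2857) = 1.400
Steady-state peak = C₀ × R = 14.9 × 1.400 = 20.86 mg/L

20.9 mg/L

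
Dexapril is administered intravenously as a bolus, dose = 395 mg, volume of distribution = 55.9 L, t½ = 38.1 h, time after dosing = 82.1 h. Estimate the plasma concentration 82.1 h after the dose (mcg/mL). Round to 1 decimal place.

1.6 mcg/mL

C₀ = Dose / Vd = 395.0 / 55.9 = 7.066 mg/L
k = ln2 / t½ = 0.693147 / 38.1 = 0.01819 h⁻¹
C = C₀ · e^(−k·t) = 7.066 × e^(−0.01819 × 82.1)
  = 7.066 × 0.2246 = 1.587 mg/L
(1.587 mg/L = 1.587 mcg/mL)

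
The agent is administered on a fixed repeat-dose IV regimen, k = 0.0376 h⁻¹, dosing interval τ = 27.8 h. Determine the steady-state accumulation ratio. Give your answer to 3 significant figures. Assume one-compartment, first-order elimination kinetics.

e^(−kτ) = e^(−0.03760 × 27.8) = 0.3516
Accumulation ratio R = 1 / (1 − e^(−kτ)) = 1 / (1 − 0.3516) = 1.542

1.54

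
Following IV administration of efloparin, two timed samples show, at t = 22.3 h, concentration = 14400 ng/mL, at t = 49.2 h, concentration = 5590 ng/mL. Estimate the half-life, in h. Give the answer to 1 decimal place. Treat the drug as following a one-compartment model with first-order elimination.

19.7 h

k = ln(C₁/C₂) / (t₂ − t₁) = ln(14400/5590) / (49.2 − 22.3)
  = 0.9462 / 26.90 = 0.03517 h⁻¹
t½ = ln2 / k = 0.693147 / 0.03517 = 19.71 h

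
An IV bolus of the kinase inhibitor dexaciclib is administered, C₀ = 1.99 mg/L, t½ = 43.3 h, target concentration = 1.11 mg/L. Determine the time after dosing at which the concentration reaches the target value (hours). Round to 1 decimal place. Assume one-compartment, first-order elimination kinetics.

36.5 h

k = ln2 / t½ = 0.693147 / 43.3 = 0.01601 h⁻¹
t = ln(C₀ / C) / k = ln(1.990 / 1.11) / 0.01601
  = ln(1.793) / 0.01601 = 0.5839 / 0.01601 = 36.47 h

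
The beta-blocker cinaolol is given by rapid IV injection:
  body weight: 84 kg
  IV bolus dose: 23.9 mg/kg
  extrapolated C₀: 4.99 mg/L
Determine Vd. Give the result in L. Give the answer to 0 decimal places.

Dose = 23.9 × 84 = 2008 mg
Vd = Dose / C₀ = 2008 / 4.99 = 402.4 L

402 L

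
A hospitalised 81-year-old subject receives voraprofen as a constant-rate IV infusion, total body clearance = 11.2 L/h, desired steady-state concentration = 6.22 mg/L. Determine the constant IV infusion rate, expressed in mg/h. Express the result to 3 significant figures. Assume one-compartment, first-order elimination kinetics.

69.7 mg/h

At steady state, infusion rate R₀ = Css × CL = 6.22 × 11.20 = 69.66 mg/h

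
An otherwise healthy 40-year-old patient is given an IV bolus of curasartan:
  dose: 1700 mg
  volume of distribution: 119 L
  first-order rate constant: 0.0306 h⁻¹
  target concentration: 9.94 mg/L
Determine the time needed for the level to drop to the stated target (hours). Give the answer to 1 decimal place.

C₀ = Dose / Vd = 1700 / 119 = 14.29 mg/L
t = ln(C₀ / C) / k = ln(14.29 / 9.94) / 0.03060
  = ln(1.438) / 0.03060 = 0.3633 / 0.03060 = 11.87 h

11.9 h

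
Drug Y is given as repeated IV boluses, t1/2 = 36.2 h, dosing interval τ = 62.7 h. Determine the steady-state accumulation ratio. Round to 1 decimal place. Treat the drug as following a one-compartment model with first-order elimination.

1.4

k = ln2 / t½ = 0.693147 / 36.2 = 0.01915 h⁻¹
e^(−kτ) = e^(−0.01915 × 62.7) = 0.3010
Accumulation ratio R = 1 / (1 − e^(−kτ)) = 1 / (1 − 0.3010) = 1.431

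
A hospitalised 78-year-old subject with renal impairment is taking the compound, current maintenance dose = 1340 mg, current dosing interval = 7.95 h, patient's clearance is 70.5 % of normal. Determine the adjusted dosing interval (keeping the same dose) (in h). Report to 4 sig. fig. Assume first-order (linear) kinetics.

To keep the same average steady-state level, dosing rate must scale with clearance.
CL ratio = 70.5 / 100 = 0.7050
New interval (same dose) = 7.95 / 0.7050 = 11.28 h

11.28 h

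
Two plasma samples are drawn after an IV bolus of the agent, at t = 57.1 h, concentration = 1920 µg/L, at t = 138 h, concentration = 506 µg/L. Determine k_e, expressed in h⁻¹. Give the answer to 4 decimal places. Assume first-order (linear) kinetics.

k = ln(C₁/C₂) / (t₂ − t₁) = ln(1920/506) / (138 − 57.1)
  = 1.334 / 80.90 = 0.01649 h⁻¹

0.0165 h⁻¹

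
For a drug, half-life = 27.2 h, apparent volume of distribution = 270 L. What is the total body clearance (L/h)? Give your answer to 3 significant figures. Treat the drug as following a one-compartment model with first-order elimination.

6.88 L/h

k = ln2 / t½ = 0.693147 / 27.2 = 0.02548 h⁻¹
CL = k × Vd = 0.02548 × 270 = 6.880 L/h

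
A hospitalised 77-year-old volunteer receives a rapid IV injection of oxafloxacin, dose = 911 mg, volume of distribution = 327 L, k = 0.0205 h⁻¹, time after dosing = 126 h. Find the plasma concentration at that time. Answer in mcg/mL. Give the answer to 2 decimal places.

0.21 mcg/mL

C₀ = Dose / Vd = 911.0 / 327 = 2.786 mg/L
C = C₀ · e^(−k·t) = 2.786 × e^(−0.02050 × 126)
  = 2.786 × 0.07555 = 0.2105 mg/L
(0.2105 mg/L = 0.2105 mcg/mL)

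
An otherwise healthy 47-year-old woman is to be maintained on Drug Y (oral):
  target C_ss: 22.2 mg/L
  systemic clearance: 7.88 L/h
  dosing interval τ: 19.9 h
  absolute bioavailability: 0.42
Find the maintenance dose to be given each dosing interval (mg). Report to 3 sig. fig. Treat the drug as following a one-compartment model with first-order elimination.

8290 mg

At steady state, F × (Dose/τ) = Css × CL.
Dose = Css × CL × τ / F = 22.2 × 7.880 × 19.9 / 0.42 = 8289 mg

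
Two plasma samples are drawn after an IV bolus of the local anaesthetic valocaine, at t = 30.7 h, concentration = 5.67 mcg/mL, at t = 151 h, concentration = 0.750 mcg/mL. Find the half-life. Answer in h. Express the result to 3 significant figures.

41.2 h

k = ln(C₁/C₂) / (t₂ − t₁) = ln(5.67/0.750) / (151 − 30.7)
  = 2.023 / 120.3 = 0.01682 h⁻¹
t½ = ln2 / k = 0.693147 / 0.01682 = 41.21 h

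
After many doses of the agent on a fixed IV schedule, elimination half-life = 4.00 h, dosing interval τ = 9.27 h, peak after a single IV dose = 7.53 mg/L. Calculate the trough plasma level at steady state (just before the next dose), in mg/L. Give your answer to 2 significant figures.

1.9 mg/L

k = ln2 / t½ = 0.693147 / 4.00 = 0.1733 h⁻¹
e^(−kτ) = e^(−0.1733 × 9.27) = 0.2006
Accumulation ratio R = 1 / (1 − e^(−kτ)) = 1 / (1 − 0.2006) = 1.251
Steady-state trough = C₀ × R × e^(−kτ) = 7.53 × 1.251 × 0.2006 = 1.890 mg/L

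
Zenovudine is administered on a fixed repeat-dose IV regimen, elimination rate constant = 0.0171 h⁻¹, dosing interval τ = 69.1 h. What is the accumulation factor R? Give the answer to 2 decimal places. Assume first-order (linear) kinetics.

e^(−kτ) = e^(−0.01710 × 69.1) = 0.3068
Accumulation ratio R = 1 / (1 − e^(−kτ)) = 1 / (1 − 0.3068) = 1.443

1.44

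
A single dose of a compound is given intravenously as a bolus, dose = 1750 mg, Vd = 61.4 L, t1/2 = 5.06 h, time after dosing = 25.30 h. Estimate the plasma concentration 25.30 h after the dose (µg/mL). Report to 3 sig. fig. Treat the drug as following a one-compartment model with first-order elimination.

0.891 µg/mL

C₀ = Dose / Vd = 1750 / 61.4 = 28.50 mg/L
k = ln2 / t½ = 0.693147 / 5.06 = 0.1370 h⁻¹
t / t½ = 25.30 / 5.06 = 5 half-lives
C = C₀ × (1/2)^5 = 28.50 × 0.03125 = 0.8906 mg/L
(0.8906 mg/L = 0.8906 µg/mL)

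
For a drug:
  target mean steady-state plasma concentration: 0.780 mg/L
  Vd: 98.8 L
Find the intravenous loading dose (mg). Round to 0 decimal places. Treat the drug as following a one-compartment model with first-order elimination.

LD = Css × Vd = 0.780 × 98.8 = 77.06 mg

77 mg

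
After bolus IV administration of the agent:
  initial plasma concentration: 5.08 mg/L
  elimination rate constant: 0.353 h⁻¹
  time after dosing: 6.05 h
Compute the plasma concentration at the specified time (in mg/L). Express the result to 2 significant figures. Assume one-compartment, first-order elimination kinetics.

0.60 mg/L

C = C₀ · e^(−k·t) = 5.080 × e^(−0.3530 × 6.05)
  = 5.080 × 0.1182 = 0.6005 mg/L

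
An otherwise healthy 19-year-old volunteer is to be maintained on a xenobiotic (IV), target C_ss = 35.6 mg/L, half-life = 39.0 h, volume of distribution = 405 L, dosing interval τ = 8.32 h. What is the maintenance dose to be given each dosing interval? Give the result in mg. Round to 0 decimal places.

2132 mg

k = ln2 / t½ = 0.693147 / 39.0 = 0.01777 h⁻¹
CL = k × Vd = 0.01777 × 405 = 7.197 L/h
At steady state, Dose/τ = Css × CL.
Dose = Css × CL × τ = 35.6 × 7.197 × 8.32 = 2132 mg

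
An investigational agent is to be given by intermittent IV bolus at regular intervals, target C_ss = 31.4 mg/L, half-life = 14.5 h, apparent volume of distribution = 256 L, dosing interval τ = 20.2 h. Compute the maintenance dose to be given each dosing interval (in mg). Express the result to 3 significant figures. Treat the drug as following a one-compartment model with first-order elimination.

7760 mg

k = ln2 / t½ = 0.693147 / 14.5 = 0.04780 h⁻¹
CL = k × Vd = 0.04780 × 256 = 12.24 L/h
At steady state, Dose/τ = Css × CL.
Dose = Css × CL × τ = 31.4 × 12.24 × 20.2 = 7764 mg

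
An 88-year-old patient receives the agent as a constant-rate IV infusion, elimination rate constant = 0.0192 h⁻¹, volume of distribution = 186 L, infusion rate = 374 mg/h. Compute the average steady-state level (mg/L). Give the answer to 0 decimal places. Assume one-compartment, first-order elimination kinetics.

CL = k × Vd = 0.01920 × 186 = 3.571 L/h
At steady state Css = R₀ / CL = 374 / 3.571 = 104.7 mg/L

105 mg/L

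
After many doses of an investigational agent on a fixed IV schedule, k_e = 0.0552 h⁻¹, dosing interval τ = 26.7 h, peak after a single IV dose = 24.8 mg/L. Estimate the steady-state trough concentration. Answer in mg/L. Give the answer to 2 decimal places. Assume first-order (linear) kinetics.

7.37 mg/L

e^(−kτ) = e^(−0.05520 × 26.7) = 0.2290
Accumulation ratio R = 1 / (1 − e^(−kτ)) = 1 / (1 − 0.2290) = 1.297
Steady-state trough = C₀ × R × e^(−kτ) = 24.8 × 1.297 × 0.2290 = 7.366 mg/L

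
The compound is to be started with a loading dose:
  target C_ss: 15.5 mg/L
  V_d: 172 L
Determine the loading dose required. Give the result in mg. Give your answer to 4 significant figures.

LD = Css × Vd = 15.5 × 172 = 2666 mg

2666 mg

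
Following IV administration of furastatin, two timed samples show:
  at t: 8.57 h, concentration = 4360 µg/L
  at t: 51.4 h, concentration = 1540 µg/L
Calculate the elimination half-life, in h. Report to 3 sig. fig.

k = ln(C₁/C₂) / (t₂ − t₁) = ln(4360/1540) / (51.4 − 8.57)
  = 1.041 / 42.83 = 0.02431 h⁻¹
t½ = ln2 / k = 0.693147 / 0.02431 = 28.51 h

28.5 h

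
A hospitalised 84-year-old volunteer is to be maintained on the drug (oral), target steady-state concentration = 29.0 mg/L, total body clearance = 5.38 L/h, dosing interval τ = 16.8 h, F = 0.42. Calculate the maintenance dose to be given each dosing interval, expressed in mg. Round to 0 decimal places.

6241 mg

At steady state, F × (Dose/τ) = Css × CL.
Dose = Css × CL × τ / F = 29.0 × 5.380 × 16.8 / 0.42 = 6241 mg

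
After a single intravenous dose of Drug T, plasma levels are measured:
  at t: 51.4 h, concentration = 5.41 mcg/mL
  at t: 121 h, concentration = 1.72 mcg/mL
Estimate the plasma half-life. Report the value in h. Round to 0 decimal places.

42 h

k = ln(C₁/C₂) / (t₂ − t₁) = ln(5.41/1.72) / (121 − 51.4)
  = 1.146 / 69.60 = 0.01647 h⁻¹
t½ = ln2 / k = 0.693147 / 0.01647 = 42.09 h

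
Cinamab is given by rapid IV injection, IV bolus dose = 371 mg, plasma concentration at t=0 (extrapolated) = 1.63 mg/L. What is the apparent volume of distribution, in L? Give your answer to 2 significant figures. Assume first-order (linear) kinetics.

Vd = Dose / C₀ = 371.0 / 1.63 = 227.6 L

230 L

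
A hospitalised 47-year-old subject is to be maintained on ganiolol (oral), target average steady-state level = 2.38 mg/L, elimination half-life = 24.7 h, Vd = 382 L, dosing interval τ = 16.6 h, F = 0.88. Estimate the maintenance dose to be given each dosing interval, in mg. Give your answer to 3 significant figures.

481 mg

k = ln2 / t½ = 0.693147 / 24.7 = 0.02806 h⁻¹
CL = k × Vd = 0.02806 × 382 = 10.72 L/h
At steady state, F × (Dose/τ) = Css × CL.
Dose = Css × CL × τ / F = 2.38 × 10.72 × 16.6 / 0.88 = 481.3 mg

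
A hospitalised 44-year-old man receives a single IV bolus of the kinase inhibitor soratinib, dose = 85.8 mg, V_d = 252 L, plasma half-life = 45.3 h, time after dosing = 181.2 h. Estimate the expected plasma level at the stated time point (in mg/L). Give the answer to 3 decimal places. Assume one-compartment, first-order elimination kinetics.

C₀ = Dose / Vd = 85.80 / 252 = 0.3405 mg/L
k = ln2 / t½ = 0.693147 / 45.3 = 0.01530 h⁻¹
t / t½ = 181.2 / 45.3 = 4 half-lives
C = C₀ × (1/2)^4 = 0.3405 × 0.06250 = 0.02128 mg/L

0.021 mg/L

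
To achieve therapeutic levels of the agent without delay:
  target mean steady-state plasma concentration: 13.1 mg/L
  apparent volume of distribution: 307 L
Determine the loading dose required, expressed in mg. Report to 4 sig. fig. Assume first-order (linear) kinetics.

4022 mg

LD = Css × Vd = 13.1 × 307 = 4022 mg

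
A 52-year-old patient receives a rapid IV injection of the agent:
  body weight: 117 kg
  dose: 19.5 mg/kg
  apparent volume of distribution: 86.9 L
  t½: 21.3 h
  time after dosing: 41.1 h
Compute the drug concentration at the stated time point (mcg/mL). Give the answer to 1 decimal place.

Total dose = 19.5 × 117 = 2282 mg
C₀ = Dose / Vd = 2282 / 86.9 = 26.26 mg/L
k = ln2 / t½ = 0.693147 / 21.3 = 0.03254 h⁻¹
C = C₀ · e^(−k·t) = 26.26 × e^(−0.03254 × 41.1)
  = 26.26 × 0.2625 = 6.893 mg/L
(6.893 mg/L = 6.893 mcg/mL)

6.9 mcg/mL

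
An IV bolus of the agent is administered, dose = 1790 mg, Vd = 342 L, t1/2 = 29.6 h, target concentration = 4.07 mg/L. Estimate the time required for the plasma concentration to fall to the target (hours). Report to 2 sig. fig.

C₀ = Dose / Vd = 1790 / 342 = 5.234 mg/L
k = ln2 / t½ = 0.693147 / 29.6 = 0.02342 h⁻¹
t = ln(C₀ / C) / k = ln(5.234 / 4.07) / 0.02342
  = ln(1.286) / 0.02342 = 0.2515 / 0.02342 = 10.74 h

11 h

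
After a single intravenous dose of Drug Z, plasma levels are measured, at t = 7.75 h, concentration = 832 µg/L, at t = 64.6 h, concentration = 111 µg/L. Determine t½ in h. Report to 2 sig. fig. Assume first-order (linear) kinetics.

k = ln(C₁/C₂) / (t₂ − t₁) = ln(832/111) / (64.6 − 7.75)
  = 2.014 / 56.85 = 0.03543 h⁻¹
t½ = ln2 / k = 0.693147 / 0.03543 = 19.56 h

20 h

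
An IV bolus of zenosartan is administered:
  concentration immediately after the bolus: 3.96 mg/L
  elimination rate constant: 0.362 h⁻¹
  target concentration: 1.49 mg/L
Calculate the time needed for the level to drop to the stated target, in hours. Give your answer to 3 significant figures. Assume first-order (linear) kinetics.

2.70 h

t = ln(C₀ / C) / k = ln(3.960 / 1.49) / 0.3620
  = ln(2.658) / 0.3620 = 0.9776 / 0.3620 = 2.701 h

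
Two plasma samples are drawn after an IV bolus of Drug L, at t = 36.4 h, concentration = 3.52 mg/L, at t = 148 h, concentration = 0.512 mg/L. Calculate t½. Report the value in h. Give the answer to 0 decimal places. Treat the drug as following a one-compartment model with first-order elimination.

k = ln(C₁/C₂) / (t₂ − t₁) = ln(3.52/0.512) / (148 − 36.4)
  = 1.928 / 111.6 = 0.01728 h⁻¹
t½ = ln2 / k = 0.693147 / 0.01728 = 40.11 h

40 h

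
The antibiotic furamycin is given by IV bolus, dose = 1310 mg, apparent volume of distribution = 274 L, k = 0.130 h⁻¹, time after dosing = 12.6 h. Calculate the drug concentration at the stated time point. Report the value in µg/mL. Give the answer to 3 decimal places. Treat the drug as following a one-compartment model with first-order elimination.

0.929 µg/mL

C₀ = Dose / Vd = 1310 / 274 = 4.781 mg/L
C = C₀ · e^(−k·t) = 4.781 × e^(−0.1300 × 12.6)
  = 4.781 × 0.1944 = 0.9294 mg/L
(0.9294 mg/L = 0.9294 µg/mL)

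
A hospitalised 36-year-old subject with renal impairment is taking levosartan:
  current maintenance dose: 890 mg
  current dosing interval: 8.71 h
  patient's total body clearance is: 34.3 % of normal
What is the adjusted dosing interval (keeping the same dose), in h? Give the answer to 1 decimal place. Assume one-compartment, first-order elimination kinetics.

25.4 h

To keep the same average steady-state level, dosing rate must scale with clearance.
CL ratio = 34.3 / 100 = 0.3430
New interval (same dose) = 8.71 / 0.3430 = 25.39 h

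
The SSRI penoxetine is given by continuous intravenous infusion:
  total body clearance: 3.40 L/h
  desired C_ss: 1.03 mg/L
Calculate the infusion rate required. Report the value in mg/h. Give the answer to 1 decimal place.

At steady state, infusion rate R₀ = Css × CL = 1.03 × 3.400 = 3.502 mg/h

3.5 mg/h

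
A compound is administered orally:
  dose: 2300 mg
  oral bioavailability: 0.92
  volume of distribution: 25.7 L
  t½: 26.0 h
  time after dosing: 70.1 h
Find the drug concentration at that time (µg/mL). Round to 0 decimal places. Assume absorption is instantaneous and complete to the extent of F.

13 µg/mL

Amount reaching circulation = F × Dose = 0.92 × 2300 = 2116 mg
C₀ = F·Dose / Vd = 2116 / 25.7 = 82.33 mg/L
k = ln2 / t½ = 0.693147 / 26.0 = 0.02666 h⁻¹
C = C₀ · e^(−k·t) = 82.33 × e^(−0.02666 × 70.1)
  = 82.33 × 0.1543 = 12.70 mg/L
(12.70 mg/L = 12.70 µg/mL)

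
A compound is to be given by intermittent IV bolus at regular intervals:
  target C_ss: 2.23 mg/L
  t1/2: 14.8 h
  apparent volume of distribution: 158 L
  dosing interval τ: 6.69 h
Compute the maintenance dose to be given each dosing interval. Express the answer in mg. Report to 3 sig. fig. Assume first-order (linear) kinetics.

110 mg

k = ln2 / t½ = 0.693147 / 14.8 = 0.04683 h⁻¹
CL = k × Vd = 0.04683 × 158 = 7.399 L/h
At steady state, Dose/τ = Css × CL.
Dose = Css × CL × τ = 2.23 × 7.399 × 6.69 = 110.4 mg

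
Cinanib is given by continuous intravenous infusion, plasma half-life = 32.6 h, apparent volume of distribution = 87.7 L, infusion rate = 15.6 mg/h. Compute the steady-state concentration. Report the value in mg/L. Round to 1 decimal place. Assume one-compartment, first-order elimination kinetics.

k = ln2 / t½ = 0.693147 / 32.6 = 0.02126 h⁻¹
CL = k × Vd = 0.02126 × 87.7 = 1.865 L/h
At steady state Css = R₀ / CL = 15.6 / 1.865 = 8.365 mg/L

8.4 mg/L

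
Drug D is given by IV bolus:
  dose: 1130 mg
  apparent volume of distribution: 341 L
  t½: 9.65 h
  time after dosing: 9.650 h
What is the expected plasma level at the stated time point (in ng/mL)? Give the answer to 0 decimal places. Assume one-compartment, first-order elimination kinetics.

1657 ng/mL

C₀ = Dose / Vd = 1130 / 341 = 3.314 mg/L
k = ln2 / t½ = 0.693147 / 9.65 = 0.07183 h⁻¹
t / t½ = 9.650 / 9.65 = 1 half-lives
C = C₀ × (1/2)^1 = 3.314 × 0.5000 = 1.657 mg/L
Convert: 1.657 mg/L × 1000 = 1657 ng/mL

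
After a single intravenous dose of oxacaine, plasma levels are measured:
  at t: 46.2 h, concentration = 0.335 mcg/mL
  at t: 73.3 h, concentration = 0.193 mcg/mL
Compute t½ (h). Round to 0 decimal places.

34 h

k = ln(C₁/C₂) / (t₂ − t₁) = ln(0.335/0.193) / (73.3 − 46.2)
  = 0.5514 / 27.10 = 0.02035 h⁻¹
t½ = ln2 / k = 0.693147 / 0.02035 = 34.06 h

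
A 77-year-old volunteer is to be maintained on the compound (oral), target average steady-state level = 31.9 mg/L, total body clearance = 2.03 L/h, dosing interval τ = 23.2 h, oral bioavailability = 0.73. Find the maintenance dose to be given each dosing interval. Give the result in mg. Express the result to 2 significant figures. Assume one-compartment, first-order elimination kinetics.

At steady state, F × (Dose/τ) = Css × CL.
Dose = Css × CL × τ / F = 31.9 × 2.030 × 23.2 / 0.73 = 2058 mg

2100 mg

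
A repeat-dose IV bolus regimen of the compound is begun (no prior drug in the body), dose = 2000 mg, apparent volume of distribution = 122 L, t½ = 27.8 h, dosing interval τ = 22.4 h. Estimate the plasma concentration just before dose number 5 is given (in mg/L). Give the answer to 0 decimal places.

C₀ per dose = Dose / Vd = 2000 / 122 = 16.39 mg/L
k = ln2 / t½ = 0.693147 / 27.8 = 0.02493 h⁻¹
Fraction remaining after one interval: r = e^(−kτ) = e^(−0.02493 × 22.4) = 0.5721
Before dose 5, 4 doses have been given (aged 1τ, 2τ, 3τ, 4τ).
C_trough = C₀ × (r + r² + … + r^4) = C₀ × r(1−r^4)/(1−r)
        = 16.39 × 0.5721 × (1 − 0.1071) / (1 − 0.5721) = 19.57 mg/L

20 mg/L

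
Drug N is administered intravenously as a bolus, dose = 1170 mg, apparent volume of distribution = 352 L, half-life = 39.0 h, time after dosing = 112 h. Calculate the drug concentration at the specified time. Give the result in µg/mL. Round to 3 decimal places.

0.454 µg/mL

C₀ = Dose / Vd = 1170 / 352 = 3.324 mg/L
k = ln2 / t½ = 0.693147 / 39.0 = 0.01777 h⁻¹
C = C₀ · e^(−k·t) = 3.324 × e^(−0.01777 × 112)
  = 3.324 × 0.1367 = 0.4544 mg/L
(0.4544 mg/L = 0.4544 µg/mL)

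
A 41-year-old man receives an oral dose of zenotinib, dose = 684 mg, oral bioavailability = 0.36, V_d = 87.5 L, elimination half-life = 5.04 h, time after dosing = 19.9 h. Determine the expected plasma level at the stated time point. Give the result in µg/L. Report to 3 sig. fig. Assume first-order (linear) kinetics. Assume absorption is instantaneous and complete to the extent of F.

Amount reaching circulation = F × Dose = 0.36 × 684.0 = 246.2 mg
C₀ = F·Dose / Vd = 246.2 / 87.5 = 2.814 mg/L
k = ln2 / t½ = 0.693147 / 5.04 = 0.1375 h⁻¹
C = C₀ · e^(−k·t) = 2.814 × e^(−0.1375 × 19.9)
  = 2.814 × 0.06481 = 0.1824 mg/L
Convert: 0.1824 mg/L × 1000 = 182.4 µg/L

182 µg/L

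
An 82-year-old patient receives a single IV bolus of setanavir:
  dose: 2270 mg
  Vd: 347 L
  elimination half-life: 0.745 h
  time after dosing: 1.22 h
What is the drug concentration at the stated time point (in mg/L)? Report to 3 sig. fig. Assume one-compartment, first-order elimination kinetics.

2.10 mg/L

C₀ = Dose / Vd = 2270 / 347 = 6.542 mg/L
k = ln2 / t½ = 0.693147 / 0.745 = 0.9304 h⁻¹
C = C₀ · e^(−k·t) = 6.542 × e^(−0.9304 × 1.22)
  = 6.542 × 0.3214 = 2.103 mg/L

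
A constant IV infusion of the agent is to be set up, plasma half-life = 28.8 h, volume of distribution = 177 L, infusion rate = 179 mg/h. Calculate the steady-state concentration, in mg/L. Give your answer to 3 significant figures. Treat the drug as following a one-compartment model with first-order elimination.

42.0 mg/L

k = ln2 / t½ = 0.693147 / 28.8 = 0.02407 h⁻¹
CL = k × Vd = 0.02407 × 177 = 4.260 L/h
At steady state Css = R₀ / CL = 179 / 4.260 = 42.02 mg/L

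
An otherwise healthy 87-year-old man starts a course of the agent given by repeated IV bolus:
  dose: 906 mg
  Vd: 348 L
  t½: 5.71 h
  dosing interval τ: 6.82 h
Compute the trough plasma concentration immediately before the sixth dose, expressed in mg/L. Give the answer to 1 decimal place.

2.0 mg/L

C₀ per dose = Dose / Vd = 906 / 348 = 2.603 mg/L
k = ln2 / t½ = 0.693147 / 5.71 = 0.1214 h⁻¹
Fraction remaining after one interval: r = e^(−kτ) = e^(−0.1214 × 6.82) = 0.4369
Before dose 6, 5 doses have been given (aged 1τ, 2τ, 3τ, 4τ, 5τ).
C_trough = C₀ × (r + r² + … + r^5) = C₀ × r(1−r^5)/(1−r)
        = 2.603 × 0.4369 × (1 − 0.01592) / (1 − 0.4369) = 1.987 mg/L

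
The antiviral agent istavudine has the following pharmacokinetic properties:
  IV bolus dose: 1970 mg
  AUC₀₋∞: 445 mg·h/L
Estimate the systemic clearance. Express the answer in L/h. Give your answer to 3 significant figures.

CL = Dose / AUC = 1970 / 445 = 4.427 L/h

4.43 L/h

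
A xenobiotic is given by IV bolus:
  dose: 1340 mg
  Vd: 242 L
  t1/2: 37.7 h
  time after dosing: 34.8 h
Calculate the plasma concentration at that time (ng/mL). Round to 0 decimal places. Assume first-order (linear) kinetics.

2920 ng/mL

C₀ = Dose / Vd = 1340 / 242 = 5.537 mg/L
k = ln2 / t½ = 0.693147 / 37.7 = 0.01839 h⁻¹
C = C₀ · e^(−k·t) = 5.537 × e^(−0.01839 × 34.8)
  = 5.537 × 0.5273 = 2.920 mg/L
Convert: 2.920 mg/L × 1000 = 2920 ng/mL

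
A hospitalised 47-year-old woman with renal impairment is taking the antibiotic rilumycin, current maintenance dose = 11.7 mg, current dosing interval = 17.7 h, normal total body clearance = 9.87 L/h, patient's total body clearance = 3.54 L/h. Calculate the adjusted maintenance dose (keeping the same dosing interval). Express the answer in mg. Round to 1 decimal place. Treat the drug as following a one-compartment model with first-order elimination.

4.2 mg

To keep the same average steady-state level, dosing rate must scale with clearance.
CL ratio = 3.54 / 9.87 = 0.3587
New dose (same interval) = 11.7 × 0.3587 = 4.197 mg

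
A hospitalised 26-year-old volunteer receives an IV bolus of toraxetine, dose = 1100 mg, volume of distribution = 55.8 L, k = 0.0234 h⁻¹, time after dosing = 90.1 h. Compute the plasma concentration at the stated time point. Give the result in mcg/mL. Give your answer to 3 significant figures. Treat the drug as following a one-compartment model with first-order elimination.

C₀ = Dose / Vd = 1100 / 55.8 = 19.71 mg/L
C = C₀ · e^(−k·t) = 19.71 × e^(−0.02340 × 90.1)
  = 19.71 × 0.1214 = 2.393 mg/L
(2.393 mg/L = 2.393 mcg/mL)

2.39 mcg/mL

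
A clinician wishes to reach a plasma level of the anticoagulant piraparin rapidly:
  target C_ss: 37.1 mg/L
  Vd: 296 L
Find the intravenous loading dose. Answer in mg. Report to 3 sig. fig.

11000 mg

LD = Css × Vd = 37.1 × 296 = 10980 mg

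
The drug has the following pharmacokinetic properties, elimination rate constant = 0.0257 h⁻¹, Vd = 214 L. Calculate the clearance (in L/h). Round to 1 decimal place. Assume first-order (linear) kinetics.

CL = k × Vd = 0.0257 × 214 = 5.500 L/h

5.5 L/h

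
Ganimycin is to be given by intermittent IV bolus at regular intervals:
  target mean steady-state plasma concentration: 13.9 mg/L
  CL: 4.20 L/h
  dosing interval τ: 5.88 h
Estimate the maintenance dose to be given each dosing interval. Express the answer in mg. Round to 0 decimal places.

343 mg

At steady state, Dose/τ = Css × CL.
Dose = Css × CL × τ = 13.9 × 4.200 × 5.88 = 343.3 mg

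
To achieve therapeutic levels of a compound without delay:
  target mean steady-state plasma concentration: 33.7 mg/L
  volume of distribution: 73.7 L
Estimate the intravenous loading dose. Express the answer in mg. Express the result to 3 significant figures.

2480 mg

LD = Css × Vd = 33.7 × 73.7 = 2484 mg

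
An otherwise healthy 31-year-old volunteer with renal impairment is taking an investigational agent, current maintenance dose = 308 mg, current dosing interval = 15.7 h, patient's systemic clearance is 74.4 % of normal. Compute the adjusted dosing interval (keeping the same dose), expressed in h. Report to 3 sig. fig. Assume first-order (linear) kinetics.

To keep the same average steady-state level, dosing rate must scale with clearance.
CL ratio = 74.4 / 100 = 0.7440
New interval (same dose) = 15.7 / 0.7440 = 21.10 h

21.1 h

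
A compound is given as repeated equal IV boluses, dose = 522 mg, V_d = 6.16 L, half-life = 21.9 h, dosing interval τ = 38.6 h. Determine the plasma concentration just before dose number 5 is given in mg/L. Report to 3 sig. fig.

C₀ per dose = Dose / Vd = 522 / 6.16 = 84.74 mg/L
k = ln2 / t½ = 0.693147 / 21.9 = 0.03165 h⁻¹
Fraction remaining after one interval: r = e^(−kτ) = e^(−0.03165 × 38.6) = 0.2947
Before dose 5, 4 doses have been given (aged 1τ, 2τ, 3τ, 4τ).
C_trough = C₀ × (r + r² + … + r^4) = C₀ × r(1−r^4)/(1−r)
        = 84.74 × 0.2947 × (1 − 0.007543) / (1 − 0.2947) = 35.14 mg/L

35.1 mg/L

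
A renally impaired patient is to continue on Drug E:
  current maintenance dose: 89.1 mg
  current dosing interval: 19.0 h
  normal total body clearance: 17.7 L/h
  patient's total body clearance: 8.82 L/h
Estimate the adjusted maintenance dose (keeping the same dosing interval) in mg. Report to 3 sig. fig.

To keep the same average steady-state level, dosing rate must scale with clearance.
CL ratio = 8.82 / 17.7 = 0.4983
New dose (same interval) = 89.1 × 0.4983 = 44.40 mg

44.4 mg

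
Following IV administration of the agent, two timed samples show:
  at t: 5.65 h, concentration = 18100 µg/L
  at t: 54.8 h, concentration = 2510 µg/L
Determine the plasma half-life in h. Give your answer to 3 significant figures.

k = ln(C₁/C₂) / (t₂ − t₁) = ln(18100/2510) / (54.8 − 5.65)
  = 1.976 / 49.15 = 0.04020 h⁻¹
t½ = ln2 / k = 0.693147 / 0.04020 = 17.24 h

17.2 h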